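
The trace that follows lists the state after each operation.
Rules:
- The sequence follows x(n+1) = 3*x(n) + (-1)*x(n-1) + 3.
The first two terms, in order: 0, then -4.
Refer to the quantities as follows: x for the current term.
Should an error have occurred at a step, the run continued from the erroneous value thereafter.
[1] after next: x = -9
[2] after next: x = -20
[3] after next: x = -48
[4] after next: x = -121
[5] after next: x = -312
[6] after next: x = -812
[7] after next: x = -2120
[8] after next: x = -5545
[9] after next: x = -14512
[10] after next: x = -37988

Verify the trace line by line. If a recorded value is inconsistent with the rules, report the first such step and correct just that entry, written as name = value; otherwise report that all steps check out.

Step 1: x = 3*(-4) + (-1)*(0) + (3) = -9 — in agreement.
Step 2: x = 3*(-9) + (-1)*(-4) + (3) = -20 — verified.
Step 3: x = 3*(-20) + (-1)*(-9) + (3) = -48 — checks out.
Step 4: x = 3*(-48) + (-1)*(-20) + (3) = -121 — confirmed correct.
Step 5: x = 3*(-121) + (-1)*(-48) + (3) = -312 — matches.
Step 6: x = 3*(-312) + (-1)*(-121) + (3) = -812 — checks out.
Step 7: x = 3*(-812) + (-1)*(-312) + (3) = -2121 — first mismatch against the trace.
First incorrect step: 7; the correct value is x = -2121.

step 7, x = -2121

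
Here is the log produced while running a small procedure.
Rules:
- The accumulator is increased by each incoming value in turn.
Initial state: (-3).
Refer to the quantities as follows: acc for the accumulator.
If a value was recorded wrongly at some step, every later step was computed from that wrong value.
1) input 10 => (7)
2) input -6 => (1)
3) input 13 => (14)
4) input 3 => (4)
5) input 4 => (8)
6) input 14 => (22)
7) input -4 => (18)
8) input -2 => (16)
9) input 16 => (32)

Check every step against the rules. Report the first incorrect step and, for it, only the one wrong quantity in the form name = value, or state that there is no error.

step 4, acc = 17

Recomputing the run from the initial state:
step 1: acc = 7
step 2: acc = 1
step 3: acc = 14
step 4: acc = 17
step 5: acc = 21
step 6: acc = 35
step 7: acc = 31
step 8: acc = 29
step 9: acc = 45
The first disagreement with the log is at step 4, where the value should be acc = 17.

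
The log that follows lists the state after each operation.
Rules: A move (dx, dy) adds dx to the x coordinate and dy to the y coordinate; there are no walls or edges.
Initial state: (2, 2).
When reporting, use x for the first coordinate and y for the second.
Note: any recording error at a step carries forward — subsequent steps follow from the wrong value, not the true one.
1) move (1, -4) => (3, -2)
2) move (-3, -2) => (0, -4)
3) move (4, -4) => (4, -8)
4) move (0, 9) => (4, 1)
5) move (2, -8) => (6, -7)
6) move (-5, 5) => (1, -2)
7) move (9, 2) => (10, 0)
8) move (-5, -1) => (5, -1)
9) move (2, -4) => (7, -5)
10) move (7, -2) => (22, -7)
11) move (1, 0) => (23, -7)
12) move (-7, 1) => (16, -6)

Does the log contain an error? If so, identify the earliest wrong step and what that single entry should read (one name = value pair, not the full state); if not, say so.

Recomputing the run from the initial state:
step 1: x = 3, y = -2
step 2: x = 0, y = -4
step 3: x = 4, y = -8
step 4: x = 4, y = 1
step 5: x = 6, y = -7
step 6: x = 1, y = -2
step 7: x = 10, y = 0
step 8: x = 5, y = -1
step 9: x = 7, y = -5
step 10: x = 14, y = -7
step 11: x = 15, y = -7
step 12: x = 8, y = -6
The first disagreement with the log is at step 10, where the value should be x = 14.

step 10, x = 14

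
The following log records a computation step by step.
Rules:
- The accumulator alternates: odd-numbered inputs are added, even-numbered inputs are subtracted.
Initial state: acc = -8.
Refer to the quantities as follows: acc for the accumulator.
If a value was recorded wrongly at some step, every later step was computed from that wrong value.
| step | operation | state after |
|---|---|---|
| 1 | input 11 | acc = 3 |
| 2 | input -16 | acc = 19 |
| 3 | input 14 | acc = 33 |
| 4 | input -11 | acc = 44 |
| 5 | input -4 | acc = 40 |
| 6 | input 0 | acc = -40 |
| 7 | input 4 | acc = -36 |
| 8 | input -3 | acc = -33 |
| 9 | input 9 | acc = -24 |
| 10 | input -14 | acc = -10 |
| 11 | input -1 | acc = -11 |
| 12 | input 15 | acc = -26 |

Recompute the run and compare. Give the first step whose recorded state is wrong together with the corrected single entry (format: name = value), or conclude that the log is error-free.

Recomputing the run from the initial state:
step 1: acc = 3
step 2: acc = 19
step 3: acc = 33
step 4: acc = 44
step 5: acc = 40
step 6: acc = 40
step 7: acc = 44
step 8: acc = 47
step 9: acc = 56
step 10: acc = 70
step 11: acc = 69
step 12: acc = 54
The first disagreement with the log is at step 6, where the value should be acc = 40.

step 6, acc = 40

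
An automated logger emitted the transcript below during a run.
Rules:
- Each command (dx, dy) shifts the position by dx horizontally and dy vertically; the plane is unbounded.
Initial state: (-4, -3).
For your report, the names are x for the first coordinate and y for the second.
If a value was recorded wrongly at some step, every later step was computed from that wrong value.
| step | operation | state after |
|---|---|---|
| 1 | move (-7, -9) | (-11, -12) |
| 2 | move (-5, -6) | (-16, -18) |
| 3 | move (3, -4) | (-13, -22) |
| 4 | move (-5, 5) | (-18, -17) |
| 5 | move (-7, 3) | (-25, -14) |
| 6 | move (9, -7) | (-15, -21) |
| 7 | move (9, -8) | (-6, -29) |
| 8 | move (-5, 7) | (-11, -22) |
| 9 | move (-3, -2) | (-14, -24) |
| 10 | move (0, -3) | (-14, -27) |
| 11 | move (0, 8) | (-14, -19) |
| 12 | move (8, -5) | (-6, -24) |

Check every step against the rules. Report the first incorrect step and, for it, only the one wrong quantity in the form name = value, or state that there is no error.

Step 1: x = -4 + (-7) = -11, y = -3 + (-9) = -12 — matches.
Step 2: x = -11 + (-5) = -16, y = -12 + (-6) = -18 — no discrepancy.
Step 3: x = -16 + (3) = -13, y = -18 + (-4) = -22 — confirmed correct.
Step 4: x = -13 + (-5) = -18, y = -22 + (5) = -17 — matches.
Step 5: x = -18 + (-7) = -25, y = -17 + (3) = -14 — matches.
Step 6: x = -25 + (9) = -16, y = -14 + (-7) = -21 — the transcript disagrees here.
First incorrect step: 6; the correct value is x = -16.

step 6, x = -16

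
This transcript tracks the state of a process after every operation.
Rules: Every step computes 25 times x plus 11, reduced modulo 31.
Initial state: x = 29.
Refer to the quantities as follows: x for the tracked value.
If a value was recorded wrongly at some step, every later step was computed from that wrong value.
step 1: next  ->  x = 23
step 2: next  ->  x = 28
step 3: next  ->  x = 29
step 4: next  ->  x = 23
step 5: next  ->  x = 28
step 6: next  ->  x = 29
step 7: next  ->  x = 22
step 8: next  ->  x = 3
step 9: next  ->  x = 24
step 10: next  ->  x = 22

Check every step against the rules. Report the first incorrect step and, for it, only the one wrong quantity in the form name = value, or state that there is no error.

step 7, x = 23

Step 1: x = (25*29 + 11) mod 31 = 23 — exactly as logged.
Step 2: x = (25*23 + 11) mod 31 = 28 — checks out.
Step 3: x = (25*28 + 11) mod 31 = 29 — matches.
Step 4: x = (25*29 + 11) mod 31 = 23 — same as recorded.
Step 5: x = (25*23 + 11) mod 31 = 28 — consistent with the transcript.
Step 6: x = (25*28 + 11) mod 31 = 29 — matches.
Step 7: x = (25*29 + 11) mod 31 = 23 — a discrepancy with the transcript.
Conclusion: step 7 carries the first error; the entry should be x = 23.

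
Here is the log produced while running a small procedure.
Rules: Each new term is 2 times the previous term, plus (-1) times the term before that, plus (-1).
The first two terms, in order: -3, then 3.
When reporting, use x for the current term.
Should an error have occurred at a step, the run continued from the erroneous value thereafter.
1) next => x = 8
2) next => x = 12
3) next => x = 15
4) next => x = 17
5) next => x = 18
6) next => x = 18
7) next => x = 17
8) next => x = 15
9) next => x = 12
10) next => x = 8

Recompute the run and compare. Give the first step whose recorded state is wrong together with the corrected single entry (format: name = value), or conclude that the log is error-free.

Step 1: x = 2*(3) + (-1)*(-3) + (-1) = 8 — matches.
Step 2: x = 2*(8) + (-1)*(3) + (-1) = 12 — matches.
Step 3: x = 2*(12) + (-1)*(8) + (-1) = 15 — agrees with the log.
Step 4: x = 2*(15) + (-1)*(12) + (-1) = 17 — exactly as logged.
Step 5: x = 2*(17) + (-1)*(15) + (-1) = 18 — no discrepancy.
Step 6: x = 2*(18) + (-1)*(17) + (-1) = 18 — no discrepancy.
Step 7: x = 2*(18) + (-1)*(18) + (-1) = 17 — exactly as logged.
Step 8: x = 2*(17) + (-1)*(18) + (-1) = 15 — agrees with the log.
Step 9: x = 2*(15) + (-1)*(17) + (-1) = 12 — matches.
Step 10: x = 2*(12) + (-1)*(15) + (-1) = 8 — checks out.
Nothing is out of place; the run is error-free.

no error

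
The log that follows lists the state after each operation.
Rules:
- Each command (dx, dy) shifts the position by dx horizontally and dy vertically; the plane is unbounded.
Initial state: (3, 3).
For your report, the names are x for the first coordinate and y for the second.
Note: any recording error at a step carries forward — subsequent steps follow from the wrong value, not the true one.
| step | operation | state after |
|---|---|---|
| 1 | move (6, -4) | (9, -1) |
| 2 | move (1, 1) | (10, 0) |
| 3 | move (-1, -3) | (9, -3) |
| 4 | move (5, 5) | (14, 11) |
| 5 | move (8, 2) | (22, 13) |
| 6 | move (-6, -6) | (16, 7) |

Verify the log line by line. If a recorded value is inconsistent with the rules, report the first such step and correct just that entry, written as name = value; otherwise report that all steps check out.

step 4, y = 2

Step 1: x = 3 + (6) = 9, y = 3 + (-4) = -1 — agrees with the log.
Step 2: x = 9 + (1) = 10, y = -1 + (1) = 0 — consistent with the log.
Step 3: x = 10 + (-1) = 9, y = 0 + (-3) = -3 — checks out.
Step 4: x = 9 + (5) = 14, y = -3 + (5) = 2 — the log has a different value.
First incorrect step: 4; the correct value is y = 2.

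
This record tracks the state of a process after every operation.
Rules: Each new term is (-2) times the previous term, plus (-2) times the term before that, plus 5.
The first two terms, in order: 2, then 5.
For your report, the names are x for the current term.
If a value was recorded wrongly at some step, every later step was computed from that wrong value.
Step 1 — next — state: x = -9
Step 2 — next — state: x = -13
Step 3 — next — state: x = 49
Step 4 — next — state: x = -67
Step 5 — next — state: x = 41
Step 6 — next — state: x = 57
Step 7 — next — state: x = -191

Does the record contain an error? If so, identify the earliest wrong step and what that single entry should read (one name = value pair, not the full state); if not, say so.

Step 1: x = -2*(5) + (-2)*(2) + (5) = -9 — verified.
Step 2: x = -2*(-9) + (-2)*(5) + (5) = 13 — a discrepancy with the record.
The earliest wrong entry is at step 2: it should read x = 13.

step 2, x = 13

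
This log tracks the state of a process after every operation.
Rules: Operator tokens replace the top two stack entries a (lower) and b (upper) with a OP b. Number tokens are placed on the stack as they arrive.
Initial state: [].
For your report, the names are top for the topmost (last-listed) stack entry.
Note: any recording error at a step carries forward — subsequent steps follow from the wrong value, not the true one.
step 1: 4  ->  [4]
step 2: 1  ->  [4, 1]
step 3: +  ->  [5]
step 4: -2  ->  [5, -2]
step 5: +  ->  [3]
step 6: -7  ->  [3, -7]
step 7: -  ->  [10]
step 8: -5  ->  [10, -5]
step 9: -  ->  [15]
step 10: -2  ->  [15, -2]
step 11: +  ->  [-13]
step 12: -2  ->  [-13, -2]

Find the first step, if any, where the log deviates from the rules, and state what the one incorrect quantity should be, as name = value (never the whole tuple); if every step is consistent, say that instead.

Recomputing the run from the initial state:
step 1: [4]
step 2: [4, 1]
step 3: [5]
step 4: [5, -2]
step 5: [3]
step 6: [3, -7]
step 7: [10]
step 8: [10, -5]
step 9: [15]
step 10: [15, -2]
step 11: [13]
step 12: [13, -2]
The first disagreement with the log is at step 11, where the value should be top = 13.

step 11, top = 13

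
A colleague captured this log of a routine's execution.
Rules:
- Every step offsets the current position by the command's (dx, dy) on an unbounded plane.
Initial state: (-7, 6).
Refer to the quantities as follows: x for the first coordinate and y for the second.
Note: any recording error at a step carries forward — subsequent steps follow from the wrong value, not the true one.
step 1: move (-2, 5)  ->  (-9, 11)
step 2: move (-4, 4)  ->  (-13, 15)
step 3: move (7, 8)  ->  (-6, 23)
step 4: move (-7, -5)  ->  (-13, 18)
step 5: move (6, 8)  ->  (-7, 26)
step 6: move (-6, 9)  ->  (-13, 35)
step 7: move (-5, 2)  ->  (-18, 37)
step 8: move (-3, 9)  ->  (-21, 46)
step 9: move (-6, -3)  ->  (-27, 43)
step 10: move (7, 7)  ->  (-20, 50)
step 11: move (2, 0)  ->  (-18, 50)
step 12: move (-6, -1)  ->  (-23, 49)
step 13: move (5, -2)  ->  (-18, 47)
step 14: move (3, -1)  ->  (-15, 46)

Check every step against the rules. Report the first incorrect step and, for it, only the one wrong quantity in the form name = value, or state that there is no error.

Step 1: x = -7 + (-2) = -9, y = 6 + (5) = 11 — confirmed correct.
Step 2: x = -9 + (-4) = -13, y = 11 + (4) = 15 — checks out.
Step 3: x = -13 + (7) = -6, y = 15 + (8) = 23 — verified.
Step 4: x = -6 + (-7) = -13, y = 23 + (-5) = 18 — in agreement.
Step 5: x = -13 + (6) = -7, y = 18 + (8) = 26 — verified.
Step 6: x = -7 + (-6) = -13, y = 26 + (9) = 35 — confirmed correct.
Step 7: x = -13 + (-5) = -18, y = 35 + (2) = 37 — consistent with the log.
Step 8: x = -18 + (-3) = -21, y = 37 + (9) = 46 — checks out.
Step 9: x = -21 + (-6) = -27, y = 46 + (-3) = 43 — no discrepancy.
Step 10: x = -27 + (7) = -20, y = 43 + (7) = 50 — in agreement.
Step 11: x = -20 + (2) = -18, y = 50 + (0) = 50 — checks out.
Step 12: x = -18 + (-6) = -24, y = 50 + (-1) = 49 — the log disagrees here.
Step 12 is the first one off; corrected, x = -24.

step 12, x = -24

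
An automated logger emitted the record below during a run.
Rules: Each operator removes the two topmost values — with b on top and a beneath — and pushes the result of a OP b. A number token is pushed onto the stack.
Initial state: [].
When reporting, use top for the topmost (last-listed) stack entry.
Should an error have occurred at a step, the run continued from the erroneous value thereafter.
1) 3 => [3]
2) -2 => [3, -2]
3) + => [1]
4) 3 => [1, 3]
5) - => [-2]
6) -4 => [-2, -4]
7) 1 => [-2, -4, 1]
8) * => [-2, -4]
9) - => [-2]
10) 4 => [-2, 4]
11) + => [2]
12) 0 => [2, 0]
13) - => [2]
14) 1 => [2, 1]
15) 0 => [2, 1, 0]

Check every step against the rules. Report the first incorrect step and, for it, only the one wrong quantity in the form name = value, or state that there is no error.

Recomputing the run from the initial state:
step 1: [3]
step 2: [3, -2]
step 3: [1]
step 4: [1, 3]
step 5: [-2]
step 6: [-2, -4]
step 7: [-2, -4, 1]
step 8: [-2, -4]
step 9: [2]
step 10: [2, 4]
step 11: [6]
step 12: [6, 0]
step 13: [6]
step 14: [6, 1]
step 15: [6, 1, 0]
The first disagreement with the record is at step 9, where the value should be top = 2.

step 9, top = 2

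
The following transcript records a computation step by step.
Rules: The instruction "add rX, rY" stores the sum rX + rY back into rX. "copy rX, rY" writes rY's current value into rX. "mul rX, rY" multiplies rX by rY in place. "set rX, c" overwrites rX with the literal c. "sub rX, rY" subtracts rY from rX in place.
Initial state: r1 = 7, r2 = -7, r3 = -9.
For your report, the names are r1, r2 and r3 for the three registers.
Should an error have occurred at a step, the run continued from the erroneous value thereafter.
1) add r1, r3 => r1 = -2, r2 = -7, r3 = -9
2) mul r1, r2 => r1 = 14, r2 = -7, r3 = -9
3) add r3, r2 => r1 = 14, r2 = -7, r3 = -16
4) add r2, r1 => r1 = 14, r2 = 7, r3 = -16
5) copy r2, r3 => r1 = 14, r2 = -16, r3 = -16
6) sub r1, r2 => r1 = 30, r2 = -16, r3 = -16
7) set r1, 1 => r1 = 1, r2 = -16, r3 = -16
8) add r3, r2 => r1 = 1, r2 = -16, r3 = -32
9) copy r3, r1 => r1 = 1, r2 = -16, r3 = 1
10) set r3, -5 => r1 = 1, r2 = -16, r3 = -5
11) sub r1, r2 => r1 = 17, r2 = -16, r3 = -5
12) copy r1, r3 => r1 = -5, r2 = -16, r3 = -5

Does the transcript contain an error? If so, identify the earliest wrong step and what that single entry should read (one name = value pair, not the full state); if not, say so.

no error

step 1: r1 = 7 + -9 = -2 -> agrees with the transcript
step 2: r1 = -2 * -7 = 14 -> same as recorded
step 3: r3 = -9 + -7 = -16 -> same as recorded
step 4: r2 = -7 + 14 = 7 -> consistent with the transcript
step 5: r2 = -16 -> consistent with the transcript
step 6: r1 = 14 - -16 = 30 -> agrees with the transcript
step 7: r1 = 1 -> no discrepancy
step 8: r3 = -16 + -16 = -32 -> no discrepancy
step 9: r3 = 1 -> exactly as logged
step 10: r3 = -5 -> confirmed correct
step 11: r1 = 1 - -16 = 17 -> verified
step 12: r1 = -5 -> verified
Every step is consistent.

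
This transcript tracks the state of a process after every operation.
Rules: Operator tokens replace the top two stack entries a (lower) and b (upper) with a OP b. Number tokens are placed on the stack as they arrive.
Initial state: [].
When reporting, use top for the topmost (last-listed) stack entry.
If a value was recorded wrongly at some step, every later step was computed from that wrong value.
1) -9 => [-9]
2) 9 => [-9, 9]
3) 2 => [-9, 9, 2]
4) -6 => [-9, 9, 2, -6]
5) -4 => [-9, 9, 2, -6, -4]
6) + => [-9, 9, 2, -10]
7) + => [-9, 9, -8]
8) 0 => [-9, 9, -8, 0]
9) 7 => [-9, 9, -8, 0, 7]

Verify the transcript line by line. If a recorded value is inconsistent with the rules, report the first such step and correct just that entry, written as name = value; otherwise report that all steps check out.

no error

Step 1: push -9: top = -9 — matches.
Step 2: push 9: top = 9 — confirmed correct.
Step 3: push 2: top = 2 — no discrepancy.
Step 4: push -6: top = -6 — confirmed correct.
Step 5: push -4: top = -4 — exactly as logged.
Step 6: -6 + -4 = -10 — matches.
Step 7: 2 + -10 = -8 — exactly as logged.
Step 8: push 0: top = 0 — in agreement.
Step 9: push 7: top = 7 — matches.
The whole run recomputes cleanly — no discrepancies.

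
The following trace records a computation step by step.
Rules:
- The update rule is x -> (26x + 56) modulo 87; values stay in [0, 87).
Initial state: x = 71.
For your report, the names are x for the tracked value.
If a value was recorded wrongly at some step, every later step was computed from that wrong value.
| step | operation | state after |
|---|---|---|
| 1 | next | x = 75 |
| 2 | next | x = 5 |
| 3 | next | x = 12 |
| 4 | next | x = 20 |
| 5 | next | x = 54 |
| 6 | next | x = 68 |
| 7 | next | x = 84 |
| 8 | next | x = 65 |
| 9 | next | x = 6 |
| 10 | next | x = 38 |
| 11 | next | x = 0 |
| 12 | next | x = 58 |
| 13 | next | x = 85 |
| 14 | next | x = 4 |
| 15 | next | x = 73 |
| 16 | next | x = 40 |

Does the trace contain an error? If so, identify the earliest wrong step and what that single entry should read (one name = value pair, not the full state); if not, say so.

step 12, x = 56

Recomputing the run from the initial state:
step 1: x = 75
step 2: x = 5
step 3: x = 12
step 4: x = 20
step 5: x = 54
step 6: x = 68
step 7: x = 84
step 8: x = 65
step 9: x = 6
step 10: x = 38
step 11: x = 0
step 12: x = 56
step 13: x = 33
step 14: x = 44
step 15: x = 69
step 16: x = 23
The first disagreement with the trace is at step 12, where the value should be x = 56.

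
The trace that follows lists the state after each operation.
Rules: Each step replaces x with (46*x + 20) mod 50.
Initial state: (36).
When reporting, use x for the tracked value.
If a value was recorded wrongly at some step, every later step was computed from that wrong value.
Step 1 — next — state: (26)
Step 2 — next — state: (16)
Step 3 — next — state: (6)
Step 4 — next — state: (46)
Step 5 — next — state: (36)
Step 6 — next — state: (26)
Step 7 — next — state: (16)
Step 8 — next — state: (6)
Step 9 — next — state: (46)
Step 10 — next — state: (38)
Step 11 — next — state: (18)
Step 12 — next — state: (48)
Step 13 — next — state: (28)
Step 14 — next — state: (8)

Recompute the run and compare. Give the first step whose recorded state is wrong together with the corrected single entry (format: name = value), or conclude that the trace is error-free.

1. x = (46*36 + 20) mod 50 = 26 (consistent with the trace)
2. x = (46*26 + 20) mod 50 = 16 (agrees with the trace)
3. x = (46*16 + 20) mod 50 = 6 (exactly as logged)
4. x = (46*6 + 20) mod 50 = 46 (agrees with the trace)
5. x = (46*46 + 20) mod 50 = 36 (confirmed correct)
6. x = (46*36 + 20) mod 50 = 26 (confirmed correct)
7. x = (46*26 + 20) mod 50 = 16 (confirmed correct)
8. x = (46*16 + 20) mod 50 = 6 (agrees with the trace)
9. x = (46*6 + 20) mod 50 = 46 (agrees with the trace)
10. x = (46*46 + 20) mod 50 = 36 (the trace disagrees here)
The earliest wrong entry is at step 10: it should read x = 36.

step 10, x = 36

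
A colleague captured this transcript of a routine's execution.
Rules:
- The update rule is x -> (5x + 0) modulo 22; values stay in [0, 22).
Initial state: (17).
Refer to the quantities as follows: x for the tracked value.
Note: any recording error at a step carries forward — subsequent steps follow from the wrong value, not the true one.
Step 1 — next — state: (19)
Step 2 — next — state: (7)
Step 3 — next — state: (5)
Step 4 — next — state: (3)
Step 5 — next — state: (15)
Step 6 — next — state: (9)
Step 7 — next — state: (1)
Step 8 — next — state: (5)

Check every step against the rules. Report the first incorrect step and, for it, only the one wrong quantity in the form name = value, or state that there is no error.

step 3, x = 13

step 1: x = (5*17 + 0) mod 22 = 19 -> exactly as logged
step 2: x = (5*19 + 0) mod 22 = 7 -> agrees with the transcript
step 3: x = (5*7 + 0) mod 22 = 13 -> this is not what the transcript shows
Conclusion: step 3 carries the first error; the entry should be x = 13.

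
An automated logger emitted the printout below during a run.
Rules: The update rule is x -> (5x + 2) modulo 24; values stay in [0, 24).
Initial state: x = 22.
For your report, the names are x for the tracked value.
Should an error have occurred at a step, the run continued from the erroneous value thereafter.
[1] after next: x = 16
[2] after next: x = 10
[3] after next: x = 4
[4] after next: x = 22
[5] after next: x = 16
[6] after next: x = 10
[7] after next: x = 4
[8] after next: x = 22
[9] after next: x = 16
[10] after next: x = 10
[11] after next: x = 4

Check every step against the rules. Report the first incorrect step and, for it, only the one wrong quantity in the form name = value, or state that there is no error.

no error

Recomputing the run from the initial state:
step 1: x = 16
step 2: x = 10
step 3: x = 4
step 4: x = 22
step 5: x = 16
step 6: x = 10
step 7: x = 4
step 8: x = 22
step 9: x = 16
step 10: x = 10
step 11: x = 4
This matches the printout at every step.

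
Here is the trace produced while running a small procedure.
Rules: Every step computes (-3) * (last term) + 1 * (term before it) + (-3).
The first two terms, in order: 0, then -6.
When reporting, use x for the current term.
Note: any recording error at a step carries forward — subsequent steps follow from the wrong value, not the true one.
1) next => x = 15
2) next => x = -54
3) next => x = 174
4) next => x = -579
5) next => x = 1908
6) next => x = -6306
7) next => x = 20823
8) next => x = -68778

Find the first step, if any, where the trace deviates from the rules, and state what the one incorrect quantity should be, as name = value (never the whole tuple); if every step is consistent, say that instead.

no error

1. x = -3*(-6) + (1)*(0) + (-3) = 15 (in agreement)
2. x = -3*(15) + (1)*(-6) + (-3) = -54 (consistent with the trace)
3. x = -3*(-54) + (1)*(15) + (-3) = 174 (same as recorded)
4. x = -3*(174) + (1)*(-54) + (-3) = -579 (same as recorded)
5. x = -3*(-579) + (1)*(174) + (-3) = 1908 (verified)
6. x = -3*(1908) + (1)*(-579) + (-3) = -6306 (consistent with the trace)
7. x = -3*(-6306) + (1)*(1908) + (-3) = 20823 (in agreement)
8. x = -3*(20823) + (1)*(-6306) + (-3) = -68778 (checks out)
All entries verified; no error found.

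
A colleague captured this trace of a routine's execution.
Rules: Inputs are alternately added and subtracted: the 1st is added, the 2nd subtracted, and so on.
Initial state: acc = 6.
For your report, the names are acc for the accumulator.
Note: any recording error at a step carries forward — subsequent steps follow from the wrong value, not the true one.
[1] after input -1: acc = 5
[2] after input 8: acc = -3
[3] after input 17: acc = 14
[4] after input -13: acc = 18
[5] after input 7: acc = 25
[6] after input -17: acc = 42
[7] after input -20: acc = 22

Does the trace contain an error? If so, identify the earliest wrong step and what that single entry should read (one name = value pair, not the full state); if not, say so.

step 1: acc = 6 + -1 = 5 -> confirmed correct
step 2: acc = 5 - 8 = -3 -> same as recorded
step 3: acc = -3 + 17 = 14 -> exactly as logged
step 4: acc = 14 - -13 = 27 -> a discrepancy with the trace
Conclusion: step 4 carries the first error; the entry should be acc = 27.

step 4, acc = 27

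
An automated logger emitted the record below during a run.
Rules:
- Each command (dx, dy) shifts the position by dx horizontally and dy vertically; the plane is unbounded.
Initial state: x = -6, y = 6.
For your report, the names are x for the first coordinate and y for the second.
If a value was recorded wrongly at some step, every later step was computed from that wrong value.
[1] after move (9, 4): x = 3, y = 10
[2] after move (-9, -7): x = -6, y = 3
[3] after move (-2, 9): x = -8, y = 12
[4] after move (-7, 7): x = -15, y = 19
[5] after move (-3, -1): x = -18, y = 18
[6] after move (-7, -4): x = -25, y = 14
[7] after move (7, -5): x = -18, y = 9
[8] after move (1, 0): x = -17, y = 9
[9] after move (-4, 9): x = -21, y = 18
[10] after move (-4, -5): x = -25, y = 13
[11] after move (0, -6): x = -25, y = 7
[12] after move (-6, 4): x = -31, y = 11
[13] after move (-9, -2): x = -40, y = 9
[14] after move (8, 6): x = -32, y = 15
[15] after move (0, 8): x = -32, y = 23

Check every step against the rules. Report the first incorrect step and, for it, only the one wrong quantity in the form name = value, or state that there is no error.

step 1: x = -6 + (9) = 3, y = 6 + (4) = 10 -> consistent with the record
step 2: x = 3 + (-9) = -6, y = 10 + (-7) = 3 -> checks out
step 3: x = -6 + (-2) = -8, y = 3 + (9) = 12 -> in agreement
step 4: x = -8 + (-7) = -15, y = 12 + (7) = 19 -> consistent with the record
step 5: x = -15 + (-3) = -18, y = 19 + (-1) = 18 -> matches
step 6: x = -18 + (-7) = -25, y = 18 + (-4) = 14 -> consistent with the record
step 7: x = -25 + (7) = -18, y = 14 + (-5) = 9 -> verified
step 8: x = -18 + (1) = -17, y = 9 + (0) = 9 -> checks out
step 9: x = -17 + (-4) = -21, y = 9 + (9) = 18 -> matches
step 10: x = -21 + (-4) = -25, y = 18 + (-5) = 13 -> checks out
step 11: x = -25 + (0) = -25, y = 13 + (-6) = 7 -> consistent with the record
step 12: x = -25 + (-6) = -31, y = 7 + (4) = 11 -> agrees with the record
step 13: x = -31 + (-9) = -40, y = 11 + (-2) = 9 -> matches
step 14: x = -40 + (8) = -32, y = 9 + (6) = 15 -> checks out
step 15: x = -32 + (0) = -32, y = 15 + (8) = 23 -> verified
No step deviates from the rules.

no error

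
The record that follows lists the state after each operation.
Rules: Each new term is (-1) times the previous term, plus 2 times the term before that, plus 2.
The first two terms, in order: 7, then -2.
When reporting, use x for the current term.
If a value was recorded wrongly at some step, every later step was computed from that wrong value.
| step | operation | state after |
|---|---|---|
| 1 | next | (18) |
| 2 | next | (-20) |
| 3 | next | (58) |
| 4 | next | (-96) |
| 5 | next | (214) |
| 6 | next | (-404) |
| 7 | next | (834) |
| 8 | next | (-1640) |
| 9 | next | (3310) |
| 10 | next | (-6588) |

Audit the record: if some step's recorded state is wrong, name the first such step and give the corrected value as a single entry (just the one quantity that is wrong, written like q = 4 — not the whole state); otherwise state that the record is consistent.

no error

1. x = -1*(-2) + (2)*(7) + (2) = 18 (confirmed correct)
2. x = -1*(18) + (2)*(-2) + (2) = -20 (checks out)
3. x = -1*(-20) + (2)*(18) + (2) = 58 (consistent with the record)
4. x = -1*(58) + (2)*(-20) + (2) = -96 (exactly as logged)
5. x = -1*(-96) + (2)*(58) + (2) = 214 (exactly as logged)
6. x = -1*(214) + (2)*(-96) + (2) = -404 (no discrepancy)
7. x = -1*(-404) + (2)*(214) + (2) = 834 (consistent with the record)
8. x = -1*(834) + (2)*(-404) + (2) = -1640 (same as recorded)
9. x = -1*(-1640) + (2)*(834) + (2) = 3310 (checks out)
10. x = -1*(3310) + (2)*(-1640) + (2) = -6588 (exactly as logged)
The recomputation confirms every line.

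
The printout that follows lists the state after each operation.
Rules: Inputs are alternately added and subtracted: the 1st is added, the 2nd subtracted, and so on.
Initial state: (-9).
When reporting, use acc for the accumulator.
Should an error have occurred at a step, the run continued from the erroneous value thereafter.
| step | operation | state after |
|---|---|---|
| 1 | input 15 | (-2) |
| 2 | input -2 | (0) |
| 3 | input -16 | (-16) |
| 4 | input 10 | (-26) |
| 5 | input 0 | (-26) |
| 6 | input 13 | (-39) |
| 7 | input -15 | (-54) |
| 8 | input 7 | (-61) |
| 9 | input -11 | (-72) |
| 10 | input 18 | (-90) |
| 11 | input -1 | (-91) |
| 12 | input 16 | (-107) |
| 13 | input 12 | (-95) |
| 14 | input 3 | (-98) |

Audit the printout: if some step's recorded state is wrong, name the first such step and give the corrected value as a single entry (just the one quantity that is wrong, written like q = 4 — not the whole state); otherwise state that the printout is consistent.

Recomputing the run from the initial state:
step 1: acc = 6
step 2: acc = 8
step 3: acc = -8
step 4: acc = -18
step 5: acc = -18
step 6: acc = -31
step 7: acc = -46
step 8: acc = -53
step 9: acc = -64
step 10: acc = -82
step 11: acc = -83
step 12: acc = -99
step 13: acc = -87
step 14: acc = -90
The first disagreement with the printout is at step 1, where the value should be acc = 6.

step 1, acc = 6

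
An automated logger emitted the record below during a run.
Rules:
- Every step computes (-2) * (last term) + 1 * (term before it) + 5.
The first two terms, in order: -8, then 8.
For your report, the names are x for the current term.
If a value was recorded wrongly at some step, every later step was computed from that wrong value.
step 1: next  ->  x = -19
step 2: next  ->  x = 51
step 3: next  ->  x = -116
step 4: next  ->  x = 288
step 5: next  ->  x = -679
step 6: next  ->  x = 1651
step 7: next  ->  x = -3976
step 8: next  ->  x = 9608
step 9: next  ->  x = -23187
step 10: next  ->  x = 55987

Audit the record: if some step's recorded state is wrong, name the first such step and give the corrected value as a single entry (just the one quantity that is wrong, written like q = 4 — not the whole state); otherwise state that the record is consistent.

Recomputing the run from the initial state:
step 1: x = -19
step 2: x = 51
step 3: x = -116
step 4: x = 288
step 5: x = -687
step 6: x = 1667
step 7: x = -4016
step 8: x = 9704
step 9: x = -23419
step 10: x = 56547
The first disagreement with the record is at step 5, where the value should be x = -687.

step 5, x = -687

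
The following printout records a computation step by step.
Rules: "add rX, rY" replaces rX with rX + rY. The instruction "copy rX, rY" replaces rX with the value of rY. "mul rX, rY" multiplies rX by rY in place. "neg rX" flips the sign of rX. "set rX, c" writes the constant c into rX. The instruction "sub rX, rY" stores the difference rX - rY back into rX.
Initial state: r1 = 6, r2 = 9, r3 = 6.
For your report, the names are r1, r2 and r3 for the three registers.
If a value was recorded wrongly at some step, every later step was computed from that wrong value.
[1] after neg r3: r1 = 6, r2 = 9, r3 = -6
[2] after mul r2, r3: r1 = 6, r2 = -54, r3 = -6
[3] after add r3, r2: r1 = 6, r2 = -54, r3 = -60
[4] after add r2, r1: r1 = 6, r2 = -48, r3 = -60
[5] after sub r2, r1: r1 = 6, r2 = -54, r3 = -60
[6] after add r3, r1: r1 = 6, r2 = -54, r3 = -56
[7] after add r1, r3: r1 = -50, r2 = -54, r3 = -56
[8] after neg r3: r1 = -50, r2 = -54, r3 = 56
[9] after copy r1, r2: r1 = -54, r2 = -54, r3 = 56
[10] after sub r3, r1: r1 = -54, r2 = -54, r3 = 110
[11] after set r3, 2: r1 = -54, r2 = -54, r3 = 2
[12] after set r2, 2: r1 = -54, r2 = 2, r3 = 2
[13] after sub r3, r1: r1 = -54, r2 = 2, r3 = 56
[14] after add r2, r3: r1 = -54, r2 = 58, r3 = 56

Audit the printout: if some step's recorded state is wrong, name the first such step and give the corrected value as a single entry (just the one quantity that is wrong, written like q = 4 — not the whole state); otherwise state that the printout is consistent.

Step 1: r3 = -(6) = -6 — no discrepancy.
Step 2: r2 = 9 * -6 = -54 — same as recorded.
Step 3: r3 = -6 + -54 = -60 — exactly as logged.
Step 4: r2 = -54 + 6 = -48 — agrees with the printout.
Step 5: r2 = -48 - 6 = -54 — in agreement.
Step 6: r3 = -60 + 6 = -54 — not what was recorded.
The audit stops at step 6: the recorded entry is wrong and should be r3 = -54.

step 6, r3 = -54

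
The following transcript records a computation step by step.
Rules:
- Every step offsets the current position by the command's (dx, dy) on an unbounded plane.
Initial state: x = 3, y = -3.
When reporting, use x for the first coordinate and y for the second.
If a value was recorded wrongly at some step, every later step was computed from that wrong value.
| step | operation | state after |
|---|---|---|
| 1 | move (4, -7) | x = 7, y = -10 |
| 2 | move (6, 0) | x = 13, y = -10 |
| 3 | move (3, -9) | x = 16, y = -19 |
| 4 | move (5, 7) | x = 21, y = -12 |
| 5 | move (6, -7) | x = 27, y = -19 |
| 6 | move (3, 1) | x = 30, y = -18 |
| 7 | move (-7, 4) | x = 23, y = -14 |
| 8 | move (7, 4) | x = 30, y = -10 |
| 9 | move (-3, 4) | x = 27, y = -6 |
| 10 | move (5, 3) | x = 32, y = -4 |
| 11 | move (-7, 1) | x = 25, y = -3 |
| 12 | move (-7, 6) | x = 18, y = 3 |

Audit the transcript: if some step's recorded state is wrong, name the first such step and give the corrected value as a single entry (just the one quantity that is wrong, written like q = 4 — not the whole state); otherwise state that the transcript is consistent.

step 10, y = -3

Step 1: x = 3 + (4) = 7, y = -3 + (-7) = -10 — confirmed correct.
Step 2: x = 7 + (6) = 13, y = -10 + (0) = -10 — agrees with the transcript.
Step 3: x = 13 + (3) = 16, y = -10 + (-9) = -19 — checks out.
Step 4: x = 16 + (5) = 21, y = -19 + (7) = -12 — in agreement.
Step 5: x = 21 + (6) = 27, y = -12 + (-7) = -19 — in agreement.
Step 6: x = 27 + (3) = 30, y = -19 + (1) = -18 — agrees with the transcript.
Step 7: x = 30 + (-7) = 23, y = -18 + (4) = -14 — agrees with the transcript.
Step 8: x = 23 + (7) = 30, y = -14 + (4) = -10 — exactly as logged.
Step 9: x = 30 + (-3) = 27, y = -10 + (4) = -6 — verified.
Step 10: x = 27 + (5) = 32, y = -6 + (3) = -3 — the recorded entry deviates here.
Step 10 is the first one off; corrected, y = -3.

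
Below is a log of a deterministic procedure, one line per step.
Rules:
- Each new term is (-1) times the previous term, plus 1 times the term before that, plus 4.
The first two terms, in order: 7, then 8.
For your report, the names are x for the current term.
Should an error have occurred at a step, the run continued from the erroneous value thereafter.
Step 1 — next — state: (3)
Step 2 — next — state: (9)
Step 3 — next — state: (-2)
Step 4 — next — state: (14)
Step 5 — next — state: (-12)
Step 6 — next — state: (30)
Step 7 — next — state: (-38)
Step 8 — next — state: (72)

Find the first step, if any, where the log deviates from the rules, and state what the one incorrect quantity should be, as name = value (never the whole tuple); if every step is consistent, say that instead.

step 4, x = 15

step 1: x = -1*(8) + (1)*(7) + (4) = 3 -> verified
step 2: x = -1*(3) + (1)*(8) + (4) = 9 -> agrees with the log
step 3: x = -1*(9) + (1)*(3) + (4) = -2 -> same as recorded
step 4: x = -1*(-2) + (1)*(9) + (4) = 15 -> first mismatch against the log
Step 4 is the first one off; corrected, x = 15.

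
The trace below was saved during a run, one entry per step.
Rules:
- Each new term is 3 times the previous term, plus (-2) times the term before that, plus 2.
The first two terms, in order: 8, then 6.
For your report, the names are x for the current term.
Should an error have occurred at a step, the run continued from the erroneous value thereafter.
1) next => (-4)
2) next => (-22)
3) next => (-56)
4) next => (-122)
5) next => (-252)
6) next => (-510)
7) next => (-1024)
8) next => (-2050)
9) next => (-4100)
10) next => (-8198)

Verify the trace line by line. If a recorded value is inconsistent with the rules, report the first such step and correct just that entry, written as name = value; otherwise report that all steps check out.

1. x = 3*(6) + (-2)*(8) + (2) = 4 (the recorded entry deviates here)
First deviation found at step 1; the corrected entry is x = 4.

step 1, x = 4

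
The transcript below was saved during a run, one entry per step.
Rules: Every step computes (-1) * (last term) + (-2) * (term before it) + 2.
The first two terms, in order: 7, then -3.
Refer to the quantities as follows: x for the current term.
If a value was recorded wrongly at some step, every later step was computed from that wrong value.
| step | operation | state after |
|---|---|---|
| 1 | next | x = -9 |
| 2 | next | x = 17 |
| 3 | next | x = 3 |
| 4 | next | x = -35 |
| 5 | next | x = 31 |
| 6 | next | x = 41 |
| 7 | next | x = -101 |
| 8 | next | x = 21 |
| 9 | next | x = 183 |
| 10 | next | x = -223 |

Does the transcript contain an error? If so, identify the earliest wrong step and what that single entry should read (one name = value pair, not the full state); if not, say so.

no error

Recomputing the run from the initial state:
step 1: x = -9
step 2: x = 17
step 3: x = 3
step 4: x = -35
step 5: x = 31
step 6: x = 41
step 7: x = -101
step 8: x = 21
step 9: x = 183
step 10: x = -223
This matches the transcript at every step.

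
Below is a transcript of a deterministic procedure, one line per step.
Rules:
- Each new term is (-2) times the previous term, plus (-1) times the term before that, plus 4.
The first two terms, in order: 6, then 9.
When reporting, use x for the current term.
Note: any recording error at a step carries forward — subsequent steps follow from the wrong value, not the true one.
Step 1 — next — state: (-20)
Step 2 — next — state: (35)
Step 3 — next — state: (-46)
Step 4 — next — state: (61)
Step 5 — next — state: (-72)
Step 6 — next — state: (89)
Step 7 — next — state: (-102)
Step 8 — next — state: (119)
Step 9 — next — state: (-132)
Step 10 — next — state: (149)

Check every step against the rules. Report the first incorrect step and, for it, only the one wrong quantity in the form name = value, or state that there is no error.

step 1: x = -2*(9) + (-1)*(6) + (4) = -20 -> exactly as logged
step 2: x = -2*(-20) + (-1)*(9) + (4) = 35 -> exactly as logged
step 3: x = -2*(35) + (-1)*(-20) + (4) = -46 -> no discrepancy
step 4: x = -2*(-46) + (-1)*(35) + (4) = 61 -> checks out
step 5: x = -2*(61) + (-1)*(-46) + (4) = -72 -> checks out
step 6: x = -2*(-72) + (-1)*(61) + (4) = 87 -> not what was recorded
The audit stops at step 6: the recorded entry is wrong and should be x = 87.

step 6, x = 87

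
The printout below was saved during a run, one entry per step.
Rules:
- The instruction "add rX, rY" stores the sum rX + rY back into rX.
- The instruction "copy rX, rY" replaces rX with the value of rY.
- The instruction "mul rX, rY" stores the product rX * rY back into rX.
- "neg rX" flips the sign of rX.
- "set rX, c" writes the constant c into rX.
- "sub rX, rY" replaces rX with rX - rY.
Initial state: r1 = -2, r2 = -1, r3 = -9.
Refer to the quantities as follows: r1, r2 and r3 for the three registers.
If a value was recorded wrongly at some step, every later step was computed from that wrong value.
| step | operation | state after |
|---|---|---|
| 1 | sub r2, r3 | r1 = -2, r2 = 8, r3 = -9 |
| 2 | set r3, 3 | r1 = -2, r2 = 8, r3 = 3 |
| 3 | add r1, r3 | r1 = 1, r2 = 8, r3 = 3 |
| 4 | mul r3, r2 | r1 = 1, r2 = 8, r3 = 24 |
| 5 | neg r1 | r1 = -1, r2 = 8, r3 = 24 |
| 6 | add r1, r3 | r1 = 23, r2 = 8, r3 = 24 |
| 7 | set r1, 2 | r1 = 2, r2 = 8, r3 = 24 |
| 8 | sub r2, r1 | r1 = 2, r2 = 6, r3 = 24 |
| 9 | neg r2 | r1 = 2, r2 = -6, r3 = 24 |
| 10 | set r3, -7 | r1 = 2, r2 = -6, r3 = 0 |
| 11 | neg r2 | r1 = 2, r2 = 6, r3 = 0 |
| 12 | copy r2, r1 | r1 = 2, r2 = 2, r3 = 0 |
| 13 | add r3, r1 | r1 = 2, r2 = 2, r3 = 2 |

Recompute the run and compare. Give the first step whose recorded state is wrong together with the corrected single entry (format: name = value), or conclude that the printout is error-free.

step 10, r3 = -7

Recomputing the run from the initial state:
step 1: r1 = -2, r2 = 8, r3 = -9
step 2: r1 = -2, r2 = 8, r3 = 3
step 3: r1 = 1, r2 = 8, r3 = 3
step 4: r1 = 1, r2 = 8, r3 = 24
step 5: r1 = -1, r2 = 8, r3 = 24
step 6: r1 = 23, r2 = 8, r3 = 24
step 7: r1 = 2, r2 = 8, r3 = 24
step 8: r1 = 2, r2 = 6, r3 = 24
step 9: r1 = 2, r2 = -6, r3 = 24
step 10: r1 = 2, r2 = -6, r3 = -7
step 11: r1 = 2, r2 = 6, r3 = -7
step 12: r1 = 2, r2 = 2, r3 = -7
step 13: r1 = 2, r2 = 2, r3 = -5
The first disagreement with the printout is at step 10, where the value should be r3 = -7.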